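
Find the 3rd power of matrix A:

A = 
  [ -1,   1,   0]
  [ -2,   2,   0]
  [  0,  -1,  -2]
A^3 = 
  [ -1,   1,   0]
  [ -2,   2,   0]
  [ -2,  -2,  -8]

A² = A·A:
A²[1,1] = (-1)(-1) + (1)(-2) + (0)(0) = -1
A²[1,2] = (-1)(1) + (1)(2) + (0)(-1) = 1
A²[1,3] = (-1)(0) + (1)(0) + (0)(-2) = 0
A²[2,1] = (-2)(-1) + (2)(-2) + (0)(0) = -2
A²[2,2] = (-2)(1) + (2)(2) + (0)(-1) = 2
A²[2,3] = (-2)(0) + (2)(0) + (0)(-2) = 0
A²[3,1] = (0)(-1) + (-1)(-2) + (-2)(0) = 2
A²[3,2] = (0)(1) + (-1)(2) + (-2)(-1) = 0
A²[3,3] = (0)(0) + (-1)(0) + (-2)(-2) = 4
A² = 
  [ -1,   1,   0]
  [ -2,   2,   0]
  [  2,   0,   4]

A^3 = A^2·A:
A^3[1,1] = (-1)(-1) + (1)(-2) + (0)(0) = -1
A^3[1,2] = (-1)(1) + (1)(2) + (0)(-1) = 1
A^3[1,3] = (-1)(0) + (1)(0) + (0)(-2) = 0
A^3[2,1] = (-2)(-1) + (2)(-2) + (0)(0) = -2
A^3[2,2] = (-2)(1) + (2)(2) + (0)(-1) = 2
A^3[2,3] = (-2)(0) + (2)(0) + (0)(-2) = 0
A^3[3,1] = (2)(-1) + (0)(-2) + (4)(0) = -2
A^3[3,2] = (2)(1) + (0)(2) + (4)(-1) = -2
A^3[3,3] = (2)(0) + (0)(0) + (4)(-2) = -8
A^3 = 
  [ -1,   1,   0]
  [ -2,   2,   0]
  [ -2,  -2,  -8]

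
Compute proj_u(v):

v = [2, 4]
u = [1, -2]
proj_u(v) = [-6/5, 12/5]

v·u = (2)(1) + (4)(-2) = -6
u·u = (1)² + (-2)² = 5
proj_u(v) = (v·u / u·u) × u = (-6/5) × u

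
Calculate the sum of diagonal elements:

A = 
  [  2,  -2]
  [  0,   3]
5

tr(A) = 2 + 3 = 5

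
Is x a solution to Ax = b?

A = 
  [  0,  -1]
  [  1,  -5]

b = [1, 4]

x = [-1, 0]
No

Ax = [0, -1] ≠ b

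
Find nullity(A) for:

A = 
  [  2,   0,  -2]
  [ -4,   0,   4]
nullity(A) = 2

Row reduce:
R2 → R2 + (2)·R1
REF = 
  [  2,   0,  -2]
  [  0,   0,   0]
Pivot columns: 1 → 1 pivot.
rank(A) = 1, so nullity(A) = 3 - 1 = 2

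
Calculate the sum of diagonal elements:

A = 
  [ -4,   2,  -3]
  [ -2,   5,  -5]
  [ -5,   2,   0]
1

tr(A) = -4 + 5 + 0 = 1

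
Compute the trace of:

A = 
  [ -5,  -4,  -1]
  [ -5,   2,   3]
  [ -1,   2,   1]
-2

tr(A) = -5 + 2 + 1 = -2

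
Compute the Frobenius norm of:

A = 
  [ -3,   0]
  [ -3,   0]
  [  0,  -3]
||A||_F = 5.196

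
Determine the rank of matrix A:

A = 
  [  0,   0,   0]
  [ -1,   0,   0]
Row reduce:
Swap R1 ↔ R2
REF = 
  [ -1,   0,   0]
  [  0,   0,   0]
Pivot columns: 1 → 1 pivot.

rank(A) = 1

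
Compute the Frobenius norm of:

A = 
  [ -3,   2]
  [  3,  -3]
||A||_F = 5.568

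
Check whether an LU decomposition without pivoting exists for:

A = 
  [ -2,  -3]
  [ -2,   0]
Yes.
A[1,1] = -2 ≠ 0, so Gaussian elimination proceeds without a row swap: multiplier ℓ₂₁ = (-2)/(-2) = 1, and U[2,2] = 0 - (1)(-3) = 3.
L = 
  [  1,   0]
  [  1,   1]
U = 
  [ -2,  -3]
  [  0,   3]
Check row 2 of LU: [(1)(-2), (1)(-3) + 3] = [-2, 0] = row 2 of A ✓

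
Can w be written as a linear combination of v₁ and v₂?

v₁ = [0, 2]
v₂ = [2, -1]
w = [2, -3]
Yes

Form the augmented matrix and row-reduce:
[v₁|v₂|w] = 
  [  0,   2,   2]
  [  2,  -1,  -3]
Swap R1 ↔ R2
REF = 
  [  2,  -1,  -3]
  [  0,   2,   2]

No row of the form [0 0 | nonzero], so the system is consistent. Back-substitution gives c₁ = -1, c₂ = 1: w = (-1)·v₁ + (1)·v₂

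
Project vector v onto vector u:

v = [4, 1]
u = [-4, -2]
v·u = (4)(-4) + (1)(-2) = -18
u·u = (-4)² + (-2)² = 20
proj_u(v) = (v·u / u·u) × u = (-18/20) × u = (-9/10) × u

proj_u(v) = [18/5, 9/5]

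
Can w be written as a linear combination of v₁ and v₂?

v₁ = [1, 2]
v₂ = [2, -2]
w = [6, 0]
Yes

Form the augmented matrix and row-reduce:
[v₁|v₂|w] = 
  [  1,   2,   6]
  [  2,  -2,   0]
R2 → R2 - (2)·R1
REF = 
  [  1,   2,   6]
  [  0,  -6, -12]

No row of the form [0 0 | nonzero], so the system is consistent. Back-substitution gives c₁ = 2, c₂ = 2: w = (2)·v₁ + (2)·v₂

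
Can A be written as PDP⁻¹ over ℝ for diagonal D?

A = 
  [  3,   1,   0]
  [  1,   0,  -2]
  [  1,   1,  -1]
No

Characteristic polynomial: det(λI - A) = λ³ - 2λ² - 2λ - 5
By the rational root theorem any rational root is an integer dividing 5; none of those is a root, so p(λ) has no rational roots and hence (being an irreducible cubic) no repeated roots.
Discriminant of the cubic: Δ = -1147
Δ < 0 ⇒ one real eigenvalue and a complex-conjugate pair: λ ≈ 3.143, -0.5713 + 1.125i, -0.5713 - 1.125i
Has complex eigenvalues (not diagonalizable over ℝ).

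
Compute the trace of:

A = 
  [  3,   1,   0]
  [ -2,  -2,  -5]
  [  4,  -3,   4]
5

tr(A) = 3 + -2 + 4 = 5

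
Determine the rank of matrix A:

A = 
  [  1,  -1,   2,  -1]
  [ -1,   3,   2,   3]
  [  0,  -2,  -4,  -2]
rank(A) = 2

Row reduce:
R2 → R2 + (1)·R1
R3 → R3 + (1)·R2
REF = 
  [  1,  -1,   2,  -1]
  [  0,   2,   4,   2]
  [  0,   0,   0,   0]
Pivot columns: 1, 2 → 2 pivots.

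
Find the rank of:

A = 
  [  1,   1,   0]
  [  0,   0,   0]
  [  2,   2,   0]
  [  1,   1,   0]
Row reduce:
R3 → R3 - (2)·R1
R4 → R4 - (1)·R1
REF = 
  [  1,   1,   0]
  [  0,   0,   0]
  [  0,   0,   0]
  [  0,   0,   0]
Pivot columns: 1 → 1 pivot.

rank(A) = 1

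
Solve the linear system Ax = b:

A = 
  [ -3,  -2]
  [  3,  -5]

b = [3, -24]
x = [-3, 3]

Row reduce the augmented matrix [A|b]:
R2 → R2 + (1)·R1
REF = 
  [ -3,  -2,   3]
  [  0,  -7, -21]

Back-substitution:
x₂ = (-21) / (-7) = 3
x₁ = (3 - (-2)(3)) / (-3) = -3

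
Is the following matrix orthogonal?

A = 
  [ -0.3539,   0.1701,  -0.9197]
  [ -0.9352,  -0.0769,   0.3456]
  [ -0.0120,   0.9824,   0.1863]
Yes

AᵀA = 
  [  1,  -0.0001,   0]
  [ -0.0001,   1,   0]
  [  0,   0,   1]
≈ I (equal to I up to the 4-dp rounding of the entries)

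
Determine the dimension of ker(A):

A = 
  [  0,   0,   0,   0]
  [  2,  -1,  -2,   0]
nullity(A) = 3

Row reduce:
Swap R1 ↔ R2
REF = 
  [  2,  -1,  -2,   0]
  [  0,   0,   0,   0]
Pivot columns: 1 → 1 pivot.
rank(A) = 1, so nullity(A) = 4 - 1 = 3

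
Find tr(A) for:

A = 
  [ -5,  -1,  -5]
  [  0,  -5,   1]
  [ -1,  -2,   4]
-6

tr(A) = -5 + -5 + 4 = -6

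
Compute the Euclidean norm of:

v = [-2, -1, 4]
4.583

||v||₂ = √((-2)² + (-1)² + (4)²) = √21 = 4.583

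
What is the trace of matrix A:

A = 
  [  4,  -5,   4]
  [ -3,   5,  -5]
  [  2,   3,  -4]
5

tr(A) = 4 + 5 + -4 = 5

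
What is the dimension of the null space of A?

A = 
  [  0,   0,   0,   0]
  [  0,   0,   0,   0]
nullity(A) = 4

Row reduce:
(no row operations needed)
REF = 
  [  0,   0,   0,   0]
  [  0,   0,   0,   0]
Pivot columns: none → 0 pivots.
rank(A) = 0, so nullity(A) = 4 - 0 = 4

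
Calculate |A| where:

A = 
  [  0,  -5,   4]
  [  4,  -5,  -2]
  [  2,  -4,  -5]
Cofactor expansion along row 1:
det(A) = (0)·((-5)(-5) - (-2)(-4)) - (-5)·((4)(-5) - (-2)(2)) + (4)·((4)(-4) - (-5)(2))
  = (0)(17) - (-5)(-16) + (4)(-6)
  = -104

det(A) = -104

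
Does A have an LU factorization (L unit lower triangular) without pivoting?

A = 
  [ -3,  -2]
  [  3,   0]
Yes.
A[1,1] = -3 ≠ 0, so Gaussian elimination proceeds without a row swap: multiplier ℓ₂₁ = (3)/(-3) = -1, and U[2,2] = 0 - (-1)(-2) = -2.
L = 
  [  1,   0]
  [ -1,   1]
U = 
  [ -3,  -2]
  [  0,  -2]
Check row 2 of LU: [(-1)(-3), (-1)(-2) + (-2)] = [3, 0] = row 2 of A ✓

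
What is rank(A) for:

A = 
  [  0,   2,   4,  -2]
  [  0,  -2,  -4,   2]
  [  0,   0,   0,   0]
rank(A) = 1

Row reduce:
R2 → R2 + (1)·R1
REF = 
  [  0,   2,   4,  -2]
  [  0,   0,   0,   0]
  [  0,   0,   0,   0]
Pivot columns: 2 → 1 pivot.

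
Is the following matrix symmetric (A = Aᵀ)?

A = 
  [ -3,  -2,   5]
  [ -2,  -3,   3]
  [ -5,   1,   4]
No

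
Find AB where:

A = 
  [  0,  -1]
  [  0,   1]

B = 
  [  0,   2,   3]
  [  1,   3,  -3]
AB = 
  [ -1,  -3,   3]
  [  1,   3,  -3]

A is 2×2 and B is 2×3, so AB is 2×3. Each entry is (row of A)·(column of B):
AB[1,1] = (0)(0) + (-1)(1) = -1
AB[1,2] = (0)(2) + (-1)(3) = -3
AB[1,3] = (0)(3) + (-1)(-3) = 3
AB[2,1] = (0)(0) + (1)(1) = 1
AB[2,2] = (0)(2) + (1)(3) = 3
AB[2,3] = (0)(3) + (1)(-3) = -3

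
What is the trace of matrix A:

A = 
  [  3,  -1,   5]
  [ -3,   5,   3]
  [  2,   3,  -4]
4

tr(A) = 3 + 5 + -4 = 4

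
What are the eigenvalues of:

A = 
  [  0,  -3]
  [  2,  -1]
tr(A) = -1, det(A) = 6
Characteristic polynomial: λ² - tr(A)λ + det(A) = λ² + λ + 6
λ² + λ + 6 = 0  ⇒  λ = (-1 ± √((1)² - 4·(6)))/2 = (-1 ± √(-23))/2
  = (-1 + i√23)/2,  (-1 - i√23)/2

λ = (-1 + i√23)/2, (-1 - i√23)/2  (≈ -0.5 + 2.398i, -0.5 - 2.398i)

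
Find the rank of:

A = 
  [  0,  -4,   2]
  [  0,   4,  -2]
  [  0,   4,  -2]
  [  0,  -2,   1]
Row reduce:
R2 → R2 + (1)·R1
R3 → R3 + (1)·R1
R4 → R4 - (1/2)·R1
REF = 
  [  0,  -4,   2]
  [  0,   0,   0]
  [  0,   0,   0]
  [  0,   0,   0]
Pivot columns: 2 → 1 pivot.

rank(A) = 1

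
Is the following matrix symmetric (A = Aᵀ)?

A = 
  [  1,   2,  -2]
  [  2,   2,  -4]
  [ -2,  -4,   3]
Yes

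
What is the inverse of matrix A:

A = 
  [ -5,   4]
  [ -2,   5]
det(A) = (-5)(5) - (4)(-2) = -17
For a 2×2 matrix, A⁻¹ = (1/det(A)) · [[d, -b], [-c, a]]
    = (-1/17) · [[5, -4], [2, -5]]

A⁻¹ = 
  [-5/17,  4/17]
  [-2/17,  5/17]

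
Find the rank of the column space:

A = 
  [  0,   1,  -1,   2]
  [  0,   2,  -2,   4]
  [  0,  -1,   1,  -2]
Row reduce:
R2 → R2 - (2)·R1
R3 → R3 + (1)·R1
REF = 
  [  0,   1,  -1,   2]
  [  0,   0,   0,   0]
  [  0,   0,   0,   0]
Pivot columns: 2 → 1 pivot.
dim(Col(A)) = number of pivot columns = 1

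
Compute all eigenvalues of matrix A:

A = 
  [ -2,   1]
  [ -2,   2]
λ = √2, -√2  (≈ 1.414, -1.414)

tr(A) = 0, det(A) = -2
Characteristic polynomial: λ² - tr(A)λ + det(A) = λ² - 2
λ² - 2 = 0  ⇒  λ = (0 ± √((0)² - 4·(-2)))/2 = (0 ± √(8))/2
  = √2,  -√2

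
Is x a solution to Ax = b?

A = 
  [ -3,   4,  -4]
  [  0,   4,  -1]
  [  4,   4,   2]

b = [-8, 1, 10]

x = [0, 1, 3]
Yes

Ax = [-8, 1, 10] = b ✓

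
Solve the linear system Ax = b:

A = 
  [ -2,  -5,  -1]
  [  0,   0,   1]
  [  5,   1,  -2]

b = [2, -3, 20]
Row reduce the augmented matrix [A|b]:
R3 → R3 + (5/2)·R1
Swap R2 ↔ R3
REF = 
  [   -2,    -5,    -1,     2]
  [    0, -23/2,  -9/2,    25]
  [    0,     0,     1,    -3]

Back-substitution:
x₃ = (-3) / 1 = -3
x₂ = (25 - (-9/2)(-3)) / (-23/2) = -1
x₁ = (2 - (-5)(-1) - (-1)(-3)) / (-2) = 3

x = [3, -1, -3]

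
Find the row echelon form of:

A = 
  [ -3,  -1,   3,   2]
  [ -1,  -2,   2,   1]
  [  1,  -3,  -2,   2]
Row operations:
R2 → R2 - (1/3)·R1
R3 → R3 + (1/3)·R1
R3 → R3 - (2)·R2

Resulting echelon form:
REF = 
  [  -3,   -1,    3,    2]
  [   0, -5/3,    1,  1/3]
  [   0,    0,   -3,    2]

Rank = 3 (number of non-zero pivot rows).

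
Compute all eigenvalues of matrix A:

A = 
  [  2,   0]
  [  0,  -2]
tr(A) = 0, det(A) = -4
Characteristic polynomial: λ² - tr(A)λ + det(A) = λ² - 4
λ² - 4 = (λ + 2)(λ - 2)

λ = 2, -2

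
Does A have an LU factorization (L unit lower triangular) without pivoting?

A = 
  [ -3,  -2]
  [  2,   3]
Yes.
A[1,1] = -3 ≠ 0, so Gaussian elimination proceeds without a row swap: multiplier ℓ₂₁ = (2)/(-3) = -2/3, and U[2,2] = 3 - (-2/3)(-2) = 5/3.
L = 
  [   1,    0]
  [-2/3,    1]
U = 
  [ -3,  -2]
  [  0, 5/3]
Check row 2 of LU: [(-2/3)(-3), (-2/3)(-2) + (5/3)] = [2, 3] = row 2 of A ✓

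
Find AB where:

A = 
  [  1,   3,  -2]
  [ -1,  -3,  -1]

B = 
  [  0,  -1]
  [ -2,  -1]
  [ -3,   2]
A is 2×3 and B is 3×2, so AB is 2×2. Each entry is (row of A)·(column of B):
AB[1,1] = (1)(0) + (3)(-2) + (-2)(-3) = 0
AB[1,2] = (1)(-1) + (3)(-1) + (-2)(2) = -8
AB[2,1] = (-1)(0) + (-3)(-2) + (-1)(-3) = 9
AB[2,2] = (-1)(-1) + (-3)(-1) + (-1)(2) = 2

AB = 
  [  0,  -8]
  [  9,   2]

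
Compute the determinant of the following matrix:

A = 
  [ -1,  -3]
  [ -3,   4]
For a 2×2 matrix, det = ad - bc = (-1)(4) - (-3)(-3) = -13

det(A) = -13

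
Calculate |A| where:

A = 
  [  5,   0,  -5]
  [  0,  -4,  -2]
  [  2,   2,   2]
Cofactor expansion along row 1:
det(A) = (5)·((-4)(2) - (-2)(2)) - (0)·((0)(2) - (-2)(2)) + (-5)·((0)(2) - (-4)(2))
  = (5)(-4) - (0)(4) + (-5)(8)
  = -60

det(A) = -60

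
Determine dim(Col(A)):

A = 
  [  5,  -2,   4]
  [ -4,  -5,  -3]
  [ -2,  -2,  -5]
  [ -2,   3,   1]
dim(Col(A)) = 3

Row reduce:
R2 → R2 + (4/5)·R1
R3 → R3 + (2/5)·R1
R4 → R4 + (2/5)·R1
R3 → R3 - (14/33)·R2
R4 → R4 + (1/3)·R2
R4 → R4 + (88/115)·R3
REF = 
  [      5,      -2,       4]
  [      0,   -33/5,     1/5]
  [      0,       0, -115/33]
  [      0,       0,       0]
Pivot columns: 1, 2, 3 → 3 pivots.
dim(Col(A)) = number of pivot columns = 3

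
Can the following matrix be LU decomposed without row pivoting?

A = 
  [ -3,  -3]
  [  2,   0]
Yes.
A[1,1] = -3 ≠ 0, so Gaussian elimination proceeds without a row swap: multiplier ℓ₂₁ = (2)/(-3) = -2/3, and U[2,2] = 0 - (-2/3)(-3) = -2.
L = 
  [   1,    0]
  [-2/3,    1]
U = 
  [ -3,  -3]
  [  0,  -2]
Check row 2 of LU: [(-2/3)(-3), (-2/3)(-3) + (-2)] = [2, 0] = row 2 of A ✓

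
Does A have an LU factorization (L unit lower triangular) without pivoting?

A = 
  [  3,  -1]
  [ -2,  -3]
Yes.
A[1,1] = 3 ≠ 0, so Gaussian elimination proceeds without a row swap: multiplier ℓ₂₁ = (-2)/(3) = -2/3, and U[2,2] = -3 - (-2/3)(-1) = -11/3.
L = 
  [   1,    0]
  [-2/3,    1]
U = 
  [    3,    -1]
  [    0, -11/3]
Check row 2 of LU: [(-2/3)(3), (-2/3)(-1) + (-11/3)] = [-2, -3] = row 2 of A ✓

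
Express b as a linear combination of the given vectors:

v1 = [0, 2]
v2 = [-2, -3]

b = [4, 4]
c1 = -1, c2 = -2

b = -1·v1 + -2·v2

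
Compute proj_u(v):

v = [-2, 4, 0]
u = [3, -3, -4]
proj_u(v) = [-27/17, 27/17, 36/17]

v·u = (-2)(3) + (4)(-3) + (0)(-4) = -18
u·u = (3)² + (-3)² + (-4)² = 34
proj_u(v) = (v·u / u·u) × u = (-18/34) × u = (-9/17) × u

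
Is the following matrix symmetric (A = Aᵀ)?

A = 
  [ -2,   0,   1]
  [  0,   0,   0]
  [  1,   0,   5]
Yes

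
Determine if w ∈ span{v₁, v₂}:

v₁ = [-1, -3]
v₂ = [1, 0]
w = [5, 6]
Yes

Form the augmented matrix and row-reduce:
[v₁|v₂|w] = 
  [ -1,   1,   5]
  [ -3,   0,   6]
R2 → R2 - (3)·R1
REF = 
  [ -1,   1,   5]
  [  0,  -3,  -9]

No row of the form [0 0 | nonzero], so the system is consistent. Back-substitution gives c₁ = -2, c₂ = 3: w = (-2)·v₁ + (3)·v₂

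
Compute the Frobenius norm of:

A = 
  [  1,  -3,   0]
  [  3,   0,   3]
||A||_F = 5.292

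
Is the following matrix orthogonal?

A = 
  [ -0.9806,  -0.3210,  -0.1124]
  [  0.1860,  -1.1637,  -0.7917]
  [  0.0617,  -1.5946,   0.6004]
No

AᵀA = 
  [  1,  -0.0001,   0]
  [ -0.0001,   4,   0]
  [  0,   0,   0.9999]
≠ I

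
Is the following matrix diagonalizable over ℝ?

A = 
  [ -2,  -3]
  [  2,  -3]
No

tr(A) = -5, det(A) = 12
Characteristic polynomial: λ² - tr(A)λ + det(A) = λ² + 5λ + 12
λ² + 5λ + 12 = 0  ⇒  λ = (-5 ± √((5)² - 4·(12)))/2 = (-5 ± √(-23))/2
  = (-5 + i√23)/2,  (-5 - i√23)/2
Eigenvalues: (-5 + i√23)/2, (-5 - i√23)/2  (≈ -2.5 + 2.398i, -2.5 - 2.398i)
Has complex eigenvalues (not diagonalizable over ℝ).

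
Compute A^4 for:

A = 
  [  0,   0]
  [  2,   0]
A^4 = 
  [  0,   0]
  [  0,   0]

A² = A·A:
A²[1,1] = (0)(0) + (0)(2) = 0
A²[1,2] = (0)(0) + (0)(0) = 0
A²[2,1] = (2)(0) + (0)(2) = 0
A²[2,2] = (2)(0) + (0)(0) = 0
A² = 
  [  0,   0]
  [  0,   0]

A^3 = A^2·A:
A^3[1,1] = (0)(0) + (0)(2) = 0
A^3[1,2] = (0)(0) + (0)(0) = 0
A^3[2,1] = (0)(0) + (0)(2) = 0
A^3[2,2] = (0)(0) + (0)(0) = 0
A^3 = 
  [  0,   0]
  [  0,   0]

A^4 = A^3·A:
A^4[1,1] = (0)(0) + (0)(2) = 0
A^4[1,2] = (0)(0) + (0)(0) = 0
A^4[2,1] = (0)(0) + (0)(2) = 0
A^4[2,2] = (0)(0) + (0)(0) = 0
A^4 = 
  [  0,   0]
  [  0,   0]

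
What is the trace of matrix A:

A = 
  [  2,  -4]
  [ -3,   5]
7

tr(A) = 2 + 5 = 7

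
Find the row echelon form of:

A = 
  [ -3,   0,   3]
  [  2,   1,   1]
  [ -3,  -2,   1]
Row operations:
R2 → R2 + (2/3)·R1
R3 → R3 - (1)·R1
R3 → R3 + (2)·R2

Resulting echelon form:
REF = 
  [ -3,   0,   3]
  [  0,   1,   3]
  [  0,   0,   4]

Rank = 3 (number of non-zero pivot rows).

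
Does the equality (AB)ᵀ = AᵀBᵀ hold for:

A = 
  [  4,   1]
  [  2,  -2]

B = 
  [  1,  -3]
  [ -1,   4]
No

(AB)ᵀ = 
  [  3,   4]
  [ -8, -14]

AᵀBᵀ = 
  [ -2,   4]
  [  7,  -9]

The two matrices differ, so (AB)ᵀ ≠ AᵀBᵀ in general. The correct identity is (AB)ᵀ = BᵀAᵀ.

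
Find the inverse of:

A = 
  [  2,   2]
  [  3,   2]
det(A) = (2)(2) - (2)(3) = -2
For a 2×2 matrix, A⁻¹ = (1/det(A)) · [[d, -b], [-c, a]]
    = (-1/2) · [[2, -2], [-3, 2]]

A⁻¹ = 
  [ -1,   1]
  [3/2,  -1]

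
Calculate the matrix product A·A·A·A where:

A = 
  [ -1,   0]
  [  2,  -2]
A^4 = 
  [  1,   0]
  [-30,  16]

A² = A·A:
A²[1,1] = (-1)(-1) + (0)(2) = 1
A²[1,2] = (-1)(0) + (0)(-2) = 0
A²[2,1] = (2)(-1) + (-2)(2) = -6
A²[2,2] = (2)(0) + (-2)(-2) = 4
A² = 
  [  1,   0]
  [ -6,   4]

A^3 = A^2·A:
A^3[1,1] = (1)(-1) + (0)(2) = -1
A^3[1,2] = (1)(0) + (0)(-2) = 0
A^3[2,1] = (-6)(-1) + (4)(2) = 14
A^3[2,2] = (-6)(0) + (4)(-2) = -8
A^3 = 
  [ -1,   0]
  [ 14,  -8]

A^4 = A^3·A:
A^4[1,1] = (-1)(-1) + (0)(2) = 1
A^4[1,2] = (-1)(0) + (0)(-2) = 0
A^4[2,1] = (14)(-1) + (-8)(2) = -30
A^4[2,2] = (14)(0) + (-8)(-2) = 16
A^4 = 
  [  1,   0]
  [-30,  16]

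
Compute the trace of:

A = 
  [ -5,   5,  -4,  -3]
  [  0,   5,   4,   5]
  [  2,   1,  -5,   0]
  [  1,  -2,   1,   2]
-3

tr(A) = -5 + 5 + -5 + 2 = -3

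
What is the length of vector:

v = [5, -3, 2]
6.164

||v||₂ = √((5)² + (-3)² + (2)²) = √38 = 6.164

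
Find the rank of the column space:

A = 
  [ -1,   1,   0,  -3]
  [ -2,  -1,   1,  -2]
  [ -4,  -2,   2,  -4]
dim(Col(A)) = 2

Row reduce:
R2 → R2 - (2)·R1
R3 → R3 - (4)·R1
R3 → R3 - (2)·R2
REF = 
  [ -1,   1,   0,  -3]
  [  0,  -3,   1,   4]
  [  0,   0,   0,   0]
Pivot columns: 1, 2 → 2 pivots.
dim(Col(A)) = number of pivot columns = 2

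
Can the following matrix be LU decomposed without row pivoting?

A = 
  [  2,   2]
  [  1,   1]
Yes.
A[1,1] = 2 ≠ 0, so Gaussian elimination proceeds without a row swap: multiplier ℓ₂₁ = (1)/(2) = 1/2, and U[2,2] = 1 - (1/2)(2) = 0.
L = 
  [  1,   0]
  [1/2,   1]
U = 
  [  2,   2]
  [  0,   0]
Check row 2 of LU: [(1/2)(2), (1/2)(2) + 0] = [1, 1] = row 2 of A ✓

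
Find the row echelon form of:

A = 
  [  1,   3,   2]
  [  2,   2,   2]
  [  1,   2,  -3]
Row operations:
R2 → R2 - (2)·R1
R3 → R3 - (1)·R1
R3 → R3 - (1/4)·R2

Resulting echelon form:
REF = 
  [   1,    3,    2]
  [   0,   -4,   -2]
  [   0,    0, -9/2]

Rank = 3 (number of non-zero pivot rows).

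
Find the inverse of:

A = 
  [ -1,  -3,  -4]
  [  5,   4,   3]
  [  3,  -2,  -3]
det(A) = (-1)·((4)(-3) - (3)(-2)) - (-3)·((5)(-3) - (3)(3)) + (-4)·((5)(-2) - (4)(3))
  = (-1)(-6) - (-3)(-24) + (-4)(-22)
  = 22
det(A) = 22 ≠ 0, so A is invertible.

Cofactors Cᵢⱼ = (-1)ⁱ⁺ʲ·Mᵢⱼ:
C = 
  [ -6,  24, -22]
  [ -1,  15, -11]
  [  7, -17,  11]

adj(A) = Cᵀ:
adj(A) = 
  [ -6,  -1,   7]
  [ 24,  15, -17]
  [-22, -11,  11]

A⁻¹ = (1/22) · adj(A):
A⁻¹ = 
  [ -3/11,  -1/22,   7/22]
  [ 12/11,  15/22, -17/22]
  [    -1,   -1/2,    1/2]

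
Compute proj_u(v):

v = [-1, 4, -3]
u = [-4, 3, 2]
v·u = (-1)(-4) + (4)(3) + (-3)(2) = 10
u·u = (-4)² + (3)² + (2)² = 29
proj_u(v) = (v·u / u·u) × u = (10/29) × u

proj_u(v) = [-40/29, 30/29, 20/29]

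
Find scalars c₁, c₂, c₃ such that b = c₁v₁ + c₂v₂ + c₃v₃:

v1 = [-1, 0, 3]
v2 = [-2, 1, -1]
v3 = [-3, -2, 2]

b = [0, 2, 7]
c1 = 3, c2 = 0, c3 = -1

b = 3·v1 + 0·v2 + -1·v3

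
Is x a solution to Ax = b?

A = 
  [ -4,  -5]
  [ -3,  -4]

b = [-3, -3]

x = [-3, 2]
No

Ax = [2, 1] ≠ b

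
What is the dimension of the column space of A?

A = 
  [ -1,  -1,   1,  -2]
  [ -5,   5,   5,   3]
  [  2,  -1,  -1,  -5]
Row reduce:
R2 → R2 - (5)·R1
R3 → R3 + (2)·R1
R3 → R3 + (3/10)·R2
REF = 
  [    -1,     -1,      1,     -2]
  [     0,     10,      0,     13]
  [     0,      0,      1, -51/10]
Pivot columns: 1, 2, 3 → 3 pivots.
dim(Col(A)) = number of pivot columns = 3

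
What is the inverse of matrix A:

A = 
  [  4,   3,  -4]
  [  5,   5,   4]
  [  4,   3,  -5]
det(A) = (4)·((5)(-5) - (4)(3)) - (3)·((5)(-5) - (4)(4)) + (-4)·((5)(3) - (5)(4))
  = (4)(-37) - (3)(-41) + (-4)(-5)
  = -5
det(A) = -5 ≠ 0, so A is invertible.

Cofactors Cᵢⱼ = (-1)ⁱ⁺ʲ·Mᵢⱼ:
C = 
  [-37,  41,  -5]
  [  3,  -4,   0]
  [ 32, -36,   5]

adj(A) = Cᵀ:
adj(A) = 
  [-37,   3,  32]
  [ 41,  -4, -36]
  [ -5,   0,   5]

A⁻¹ = (-1/5) · adj(A):
A⁻¹ = 
  [ 37/5,  -3/5, -32/5]
  [-41/5,   4/5,  36/5]
  [    1,     0,    -1]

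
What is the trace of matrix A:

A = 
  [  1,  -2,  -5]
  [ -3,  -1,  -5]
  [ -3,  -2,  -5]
-5

tr(A) = 1 + -1 + -5 = -5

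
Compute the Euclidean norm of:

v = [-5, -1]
5.099

||v||₂ = √((-5)² + (-1)²) = √26 = 5.099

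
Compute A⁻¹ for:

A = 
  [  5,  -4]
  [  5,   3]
det(A) = (5)(3) - (-4)(5) = 35
For a 2×2 matrix, A⁻¹ = (1/det(A)) · [[d, -b], [-c, a]]
    = (1/35) · [[3, 4], [-5, 5]]

A⁻¹ = 
  [3/35, 4/35]
  [-1/7,  1/7]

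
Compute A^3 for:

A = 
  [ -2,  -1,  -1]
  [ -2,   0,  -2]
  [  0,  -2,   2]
A^3 = 
  [-20, -10, -10]
  [-20,   0, -20]
  [  0, -20,  20]

A² = A·A:
A²[1,1] = (-2)(-2) + (-1)(-2) + (-1)(0) = 6
A²[1,2] = (-2)(-1) + (-1)(0) + (-1)(-2) = 4
A²[1,3] = (-2)(-1) + (-1)(-2) + (-1)(2) = 2
A²[2,1] = (-2)(-2) + (0)(-2) + (-2)(0) = 4
A²[2,2] = (-2)(-1) + (0)(0) + (-2)(-2) = 6
A²[2,3] = (-2)(-1) + (0)(-2) + (-2)(2) = -2
A²[3,1] = (0)(-2) + (-2)(-2) + (2)(0) = 4
A²[3,2] = (0)(-1) + (-2)(0) + (2)(-2) = -4
A²[3,3] = (0)(-1) + (-2)(-2) + (2)(2) = 8
A² = 
  [  6,   4,   2]
  [  4,   6,  -2]
  [  4,  -4,   8]

A^3 = A^2·A:
A^3[1,1] = (6)(-2) + (4)(-2) + (2)(0) = -20
A^3[1,2] = (6)(-1) + (4)(0) + (2)(-2) = -10
A^3[1,3] = (6)(-1) + (4)(-2) + (2)(2) = -10
A^3[2,1] = (4)(-2) + (6)(-2) + (-2)(0) = -20
A^3[2,2] = (4)(-1) + (6)(0) + (-2)(-2) = 0
A^3[2,3] = (4)(-1) + (6)(-2) + (-2)(2) = -20
A^3[3,1] = (4)(-2) + (-4)(-2) + (8)(0) = 0
A^3[3,2] = (4)(-1) + (-4)(0) + (8)(-2) = -20
A^3[3,3] = (4)(-1) + (-4)(-2) + (8)(2) = 20
A^3 = 
  [-20, -10, -10]
  [-20,   0, -20]
  [  0, -20,  20]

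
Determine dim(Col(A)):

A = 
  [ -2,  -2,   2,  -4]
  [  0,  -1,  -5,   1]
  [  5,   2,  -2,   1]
Row reduce:
R3 → R3 + (5/2)·R1
R3 → R3 - (3)·R2
REF = 
  [ -2,  -2,   2,  -4]
  [  0,  -1,  -5,   1]
  [  0,   0,  18, -12]
Pivot columns: 1, 2, 3 → 3 pivots.
dim(Col(A)) = number of pivot columns = 3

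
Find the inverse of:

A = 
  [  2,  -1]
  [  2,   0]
det(A) = (2)(0) - (-1)(2) = 2
For a 2×2 matrix, A⁻¹ = (1/det(A)) · [[d, -b], [-c, a]]
    = (1/2) · [[0, 1], [-2, 2]]

A⁻¹ = 
  [  0, 1/2]
  [ -1,   1]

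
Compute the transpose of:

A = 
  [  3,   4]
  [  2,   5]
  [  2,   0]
Aᵀ = 
  [  3,   2,   2]
  [  4,   5,   0]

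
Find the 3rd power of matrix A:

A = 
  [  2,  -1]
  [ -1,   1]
A² = A·A:
A²[1,1] = (2)(2) + (-1)(-1) = 5
A²[1,2] = (2)(-1) + (-1)(1) = -3
A²[2,1] = (-1)(2) + (1)(-1) = -3
A²[2,2] = (-1)(-1) + (1)(1) = 2
A² = 
  [  5,  -3]
  [ -3,   2]

A^3 = A^2·A:
A^3[1,1] = (5)(2) + (-3)(-1) = 13
A^3[1,2] = (5)(-1) + (-3)(1) = -8
A^3[2,1] = (-3)(2) + (2)(-1) = -8
A^3[2,2] = (-3)(-1) + (2)(1) = 5
A^3 = 
  [ 13,  -8]
  [ -8,   5]

Therefore
A^3 = 
  [ 13,  -8]
  [ -8,   5]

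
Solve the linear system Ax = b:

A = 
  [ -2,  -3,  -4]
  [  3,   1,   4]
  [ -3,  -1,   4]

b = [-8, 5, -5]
Row reduce the augmented matrix [A|b]:
R2 → R2 + (3/2)·R1
R3 → R3 - (3/2)·R1
R3 → R3 + (1)·R2
REF = 
  [  -2,   -3,   -4,   -8]
  [   0, -7/2,   -2,   -7]
  [   0,    0,    8,    0]

Back-substitution:
x₃ = 0 / 8 = 0
x₂ = (-7 - (-2)(0)) / (-7/2) = 2
x₁ = (-8 - (-3)(2) - (-4)(0)) / (-2) = 1

x = [1, 2, 0]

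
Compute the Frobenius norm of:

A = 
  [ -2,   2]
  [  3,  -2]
||A||_F = 4.583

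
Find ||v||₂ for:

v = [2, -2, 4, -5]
7

||v||₂ = √((2)² + (-2)² + (4)² + (-5)²) = √49 = 7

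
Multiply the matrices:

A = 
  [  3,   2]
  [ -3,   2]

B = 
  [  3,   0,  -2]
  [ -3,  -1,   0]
A is 2×2 and B is 2×3, so AB is 2×3. Each entry is (row of A)·(column of B):
AB[1,1] = (3)(3) + (2)(-3) = 3
AB[1,2] = (3)(0) + (2)(-1) = -2
AB[1,3] = (3)(-2) + (2)(0) = -6
AB[2,1] = (-3)(3) + (2)(-3) = -15
AB[2,2] = (-3)(0) + (2)(-1) = -2
AB[2,3] = (-3)(-2) + (2)(0) = 6

AB = 
  [  3,  -2,  -6]
  [-15,  -2,   6]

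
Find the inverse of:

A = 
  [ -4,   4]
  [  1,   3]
det(A) = (-4)(3) - (4)(1) = -16
For a 2×2 matrix, A⁻¹ = (1/det(A)) · [[d, -b], [-c, a]]
    = (-1/16) · [[3, -4], [-1, -4]]

A⁻¹ = 
  [-3/16,   1/4]
  [ 1/16,   1/4]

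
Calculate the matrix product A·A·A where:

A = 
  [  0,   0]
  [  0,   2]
A^3 = 
  [  0,   0]
  [  0,   8]

A² = A·A:
A²[1,1] = (0)(0) + (0)(0) = 0
A²[1,2] = (0)(0) + (0)(2) = 0
A²[2,1] = (0)(0) + (2)(0) = 0
A²[2,2] = (0)(0) + (2)(2) = 4
A² = 
  [  0,   0]
  [  0,   4]

A^3 = A^2·A:
A^3[1,1] = (0)(0) + (0)(0) = 0
A^3[1,2] = (0)(0) + (0)(2) = 0
A^3[2,1] = (0)(0) + (4)(0) = 0
A^3[2,2] = (0)(0) + (4)(2) = 8
A^3 = 
  [  0,   0]
  [  0,   8]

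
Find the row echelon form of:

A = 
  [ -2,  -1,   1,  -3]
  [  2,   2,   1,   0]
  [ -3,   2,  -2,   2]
Row operations:
R2 → R2 + (1)·R1
R3 → R3 - (3/2)·R1
R3 → R3 - (7/2)·R2

Resulting echelon form:
REF = 
  [   -2,    -1,     1,    -3]
  [    0,     1,     2,    -3]
  [    0,     0, -21/2,    17]

Rank = 3 (number of non-zero pivot rows).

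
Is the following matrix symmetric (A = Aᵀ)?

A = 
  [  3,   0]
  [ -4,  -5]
No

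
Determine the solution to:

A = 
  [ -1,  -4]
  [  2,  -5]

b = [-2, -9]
x = [-2, 1]

Row reduce the augmented matrix [A|b]:
R2 → R2 + (2)·R1
REF = 
  [ -1,  -4,  -2]
  [  0, -13, -13]

Back-substitution:
x₂ = (-13) / (-13) = 1
x₁ = (-2 - (-4)(1)) / (-1) = -2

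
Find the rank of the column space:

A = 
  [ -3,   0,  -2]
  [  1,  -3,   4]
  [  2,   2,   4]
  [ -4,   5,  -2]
Row reduce:
R2 → R2 + (1/3)·R1
R3 → R3 + (2/3)·R1
R4 → R4 - (4/3)·R1
R3 → R3 + (2/3)·R2
R4 → R4 + (5/3)·R2
R4 → R4 - (14/11)·R3
REF = 
  [  -3,    0,   -2]
  [   0,   -3, 10/3]
  [   0,    0, 44/9]
  [   0,    0,    0]
Pivot columns: 1, 2, 3 → 3 pivots.
dim(Col(A)) = number of pivot columns = 3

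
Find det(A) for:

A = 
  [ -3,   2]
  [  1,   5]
-17

For a 2×2 matrix, det = ad - bc = (-3)(5) - (2)(1) = -17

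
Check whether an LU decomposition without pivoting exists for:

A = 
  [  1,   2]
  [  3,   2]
Yes.
A[1,1] = 1 ≠ 0, so Gaussian elimination proceeds without a row swap: multiplier ℓ₂₁ = (3)/(1) = 3, and U[2,2] = 2 - (3)(2) = -4.
L = 
  [  1,   0]
  [  3,   1]
U = 
  [  1,   2]
  [  0,  -4]
Check row 2 of LU: [(3)(1), (3)(2) + (-4)] = [3, 2] = row 2 of A ✓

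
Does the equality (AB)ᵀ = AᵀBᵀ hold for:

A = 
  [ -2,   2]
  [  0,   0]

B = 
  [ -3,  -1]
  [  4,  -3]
No

(AB)ᵀ = 
  [ 14,   0]
  [ -4,   0]

AᵀBᵀ = 
  [  6,  -8]
  [ -6,   8]

The two matrices differ, so (AB)ᵀ ≠ AᵀBᵀ in general. The correct identity is (AB)ᵀ = BᵀAᵀ.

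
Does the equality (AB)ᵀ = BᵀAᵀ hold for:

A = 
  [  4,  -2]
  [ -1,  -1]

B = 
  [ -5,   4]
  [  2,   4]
Yes

(AB)ᵀ = 
  [-24,   3]
  [  8,  -8]

BᵀAᵀ = 
  [-24,   3]
  [  8,  -8]

Both sides are equal — this is the standard identity (AB)ᵀ = BᵀAᵀ, which holds for all A, B.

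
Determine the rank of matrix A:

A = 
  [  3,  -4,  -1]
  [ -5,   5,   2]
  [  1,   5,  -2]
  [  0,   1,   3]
Row reduce:
R2 → R2 + (5/3)·R1
R3 → R3 - (1/3)·R1
R3 → R3 + (19/5)·R2
R4 → R4 + (3/5)·R2
R4 → R4 + (8)·R3
REF = 
  [   3,   -4,   -1]
  [   0, -5/3,  1/3]
  [   0,    0, -2/5]
  [   0,    0,    0]
Pivot columns: 1, 2, 3 → 3 pivots.

rank(A) = 3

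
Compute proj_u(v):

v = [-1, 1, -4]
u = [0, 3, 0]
proj_u(v) = [0, 1, 0]

v·u = (-1)(0) + (1)(3) + (-4)(0) = 3
u·u = (0)² + (3)² + (0)² = 9
proj_u(v) = (v·u / u·u) × u = (3/9) × u = (1/3) × u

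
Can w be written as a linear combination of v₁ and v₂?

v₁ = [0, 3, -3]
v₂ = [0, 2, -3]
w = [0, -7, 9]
Yes

Form the augmented matrix and row-reduce:
[v₁|v₂|w] = 
  [  0,   0,   0]
  [  3,   2,  -7]
  [ -3,  -3,   9]
Swap R1 ↔ R2
R3 → R3 + (1)·R1
Swap R2 ↔ R3
REF = 
  [  3,   2,  -7]
  [  0,  -1,   2]
  [  0,   0,   0]

No row of the form [0 0 | nonzero], so the system is consistent. Back-substitution gives c₁ = -1, c₂ = -2: w = (-1)·v₁ + (-2)·v₂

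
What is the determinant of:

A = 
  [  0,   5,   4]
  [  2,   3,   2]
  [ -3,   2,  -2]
42

Cofactor expansion along row 1:
det(A) = (0)·((3)(-2) - (2)(2)) - (5)·((2)(-2) - (2)(-3)) + (4)·((2)(2) - (3)(-3))
  = (0)(-10) - (5)(2) + (4)(13)
  = 42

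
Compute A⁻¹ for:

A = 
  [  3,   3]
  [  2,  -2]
det(A) = (3)(-2) - (3)(2) = -12
For a 2×2 matrix, A⁻¹ = (1/det(A)) · [[d, -b], [-c, a]]
    = (-1/12) · [[-2, -3], [-2, 3]]

A⁻¹ = 
  [ 1/6,  1/4]
  [ 1/6, -1/4]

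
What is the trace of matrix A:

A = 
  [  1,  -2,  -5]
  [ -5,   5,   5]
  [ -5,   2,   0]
6

tr(A) = 1 + 5 + 0 = 6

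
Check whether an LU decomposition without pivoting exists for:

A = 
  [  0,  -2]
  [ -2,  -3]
No.
A[1,1] = 0 but A[2,1] = -2 ≠ 0. Any LU with L unit lower triangular has (LU)[1,1] = U[1,1] and (LU)[2,1] = L[2,1]·U[1,1]; matching A forces U[1,1] = 0, which then forces (LU)[2,1] = 0 ≠ -2. A row swap (pivoting) is required.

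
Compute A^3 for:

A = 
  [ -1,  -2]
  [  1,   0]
A^3 = 
  [  3,   2]
  [ -1,   2]

A² = A·A:
A²[1,1] = (-1)(-1) + (-2)(1) = -1
A²[1,2] = (-1)(-2) + (-2)(0) = 2
A²[2,1] = (1)(-1) + (0)(1) = -1
A²[2,2] = (1)(-2) + (0)(0) = -2
A² = 
  [ -1,   2]
  [ -1,  -2]

A^3 = A^2·A:
A^3[1,1] = (-1)(-1) + (2)(1) = 3
A^3[1,2] = (-1)(-2) + (2)(0) = 2
A^3[2,1] = (-1)(-1) + (-2)(1) = -1
A^3[2,2] = (-1)(-2) + (-2)(0) = 2
A^3 = 
  [  3,   2]
  [ -1,   2]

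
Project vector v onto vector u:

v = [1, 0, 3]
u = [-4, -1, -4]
proj_u(v) = [64/33, 16/33, 64/33]

v·u = (1)(-4) + (0)(-1) + (3)(-4) = -16
u·u = (-4)² + (-1)² + (-4)² = 33
proj_u(v) = (v·u / u·u) × u = (-16/33) × u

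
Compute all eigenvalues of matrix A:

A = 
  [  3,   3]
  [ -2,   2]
λ = (5 + i√23)/2, (5 - i√23)/2  (≈ 2.5 + 2.398i, 2.5 - 2.398i)

tr(A) = 5, det(A) = 12
Characteristic polynomial: λ² - tr(A)λ + det(A) = λ² - 5λ + 12
λ² - 5λ + 12 = 0  ⇒  λ = (5 ± √((-5)² - 4·(12)))/2 = (5 ± √(-23))/2
  = (5 + i√23)/2,  (5 - i√23)/2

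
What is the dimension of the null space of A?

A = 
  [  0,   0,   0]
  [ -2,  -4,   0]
nullity(A) = 2

Row reduce:
Swap R1 ↔ R2
REF = 
  [ -2,  -4,   0]
  [  0,   0,   0]
Pivot columns: 1 → 1 pivot.
rank(A) = 1, so nullity(A) = 3 - 1 = 2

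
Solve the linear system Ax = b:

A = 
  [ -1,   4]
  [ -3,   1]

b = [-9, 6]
Row reduce the augmented matrix [A|b]:
R2 → R2 - (3)·R1
REF = 
  [ -1,   4,  -9]
  [  0, -11,  33]

Back-substitution:
x₂ = 33 / (-11) = -3
x₁ = (-9 - (4)(-3)) / (-1) = -3

x = [-3, -3]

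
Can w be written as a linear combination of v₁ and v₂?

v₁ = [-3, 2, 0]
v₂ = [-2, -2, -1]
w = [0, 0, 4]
No

Form the augmented matrix and row-reduce:
[v₁|v₂|w] = 
  [ -3,  -2,   0]
  [  2,  -2,   0]
  [  0,  -1,   4]
R2 → R2 + (2/3)·R1
R3 → R3 - (3/10)·R2
REF = 
  [   -3,    -2,     0]
  [    0, -10/3,     0]
  [    0,     0,     4]

Row 3 reads [0 0 | 4], i.e. 0 = 4, so the system is inconsistent and w ∉ span{v₁, v₂}.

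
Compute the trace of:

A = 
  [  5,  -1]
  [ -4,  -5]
0

tr(A) = 5 + -5 = 0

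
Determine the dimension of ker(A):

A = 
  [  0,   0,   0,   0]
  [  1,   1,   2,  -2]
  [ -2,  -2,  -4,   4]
nullity(A) = 3

Row reduce:
Swap R1 ↔ R2
R3 → R3 + (2)·R1
REF = 
  [  1,   1,   2,  -2]
  [  0,   0,   0,   0]
  [  0,   0,   0,   0]
Pivot columns: 1 → 1 pivot.
rank(A) = 1, so nullity(A) = 4 - 1 = 3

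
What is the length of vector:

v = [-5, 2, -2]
5.745

||v||₂ = √((-5)² + (2)² + (-2)²) = √33 = 5.745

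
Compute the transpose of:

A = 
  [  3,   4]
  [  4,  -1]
Aᵀ = 
  [  3,   4]
  [  4,  -1]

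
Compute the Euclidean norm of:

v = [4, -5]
6.403

||v||₂ = √((4)² + (-5)²) = √41 = 6.403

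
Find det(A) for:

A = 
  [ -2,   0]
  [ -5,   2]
For a 2×2 matrix, det = ad - bc = (-2)(2) - (0)(-5) = -4

det(A) = -4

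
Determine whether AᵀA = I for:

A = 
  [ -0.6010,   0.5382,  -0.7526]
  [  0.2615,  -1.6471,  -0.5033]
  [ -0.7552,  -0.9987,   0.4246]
No

AᵀA = 
  [  0.9999,   0,   0]
  [  0,   4,  -0.0001]
  [  0,  -0.0001,   1]
≠ I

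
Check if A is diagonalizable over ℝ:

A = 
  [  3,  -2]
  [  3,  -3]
Yes

tr(A) = 0, det(A) = -3
Characteristic polynomial: λ² - tr(A)λ + det(A) = λ² - 3
λ² - 3 = 0  ⇒  λ = (0 ± √((0)² - 4·(-3)))/2 = (0 ± √(12))/2
  = √3,  -√3
Eigenvalues: √3, -√3  (≈ 1.732, -1.732)
The two irrational eigenvalues are distinct (simple), so each has alg. mult. = geom. mult. = 1.
Sum of geometric multiplicities equals n, so A has n independent eigenvectors.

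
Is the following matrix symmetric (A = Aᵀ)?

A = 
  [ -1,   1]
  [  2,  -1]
No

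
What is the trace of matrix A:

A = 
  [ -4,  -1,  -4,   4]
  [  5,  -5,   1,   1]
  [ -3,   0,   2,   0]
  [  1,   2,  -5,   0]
-7

tr(A) = -4 + -5 + 2 + 0 = -7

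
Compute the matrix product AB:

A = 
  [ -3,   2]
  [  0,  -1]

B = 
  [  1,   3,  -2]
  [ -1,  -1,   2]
A is 2×2 and B is 2×3, so AB is 2×3. Each entry is (row of A)·(column of B):
AB[1,1] = (-3)(1) + (2)(-1) = -5
AB[1,2] = (-3)(3) + (2)(-1) = -11
AB[1,3] = (-3)(-2) + (2)(2) = 10
AB[2,1] = (0)(1) + (-1)(-1) = 1
AB[2,2] = (0)(3) + (-1)(-1) = 1
AB[2,3] = (0)(-2) + (-1)(2) = -2

AB = 
  [ -5, -11,  10]
  [  1,   1,  -2]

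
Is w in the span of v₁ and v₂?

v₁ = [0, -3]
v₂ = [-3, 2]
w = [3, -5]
Yes

Form the augmented matrix and row-reduce:
[v₁|v₂|w] = 
  [  0,  -3,   3]
  [ -3,   2,  -5]
Swap R1 ↔ R2
REF = 
  [ -3,   2,  -5]
  [  0,  -3,   3]

No row of the form [0 0 | nonzero], so the system is consistent. Back-substitution gives c₁ = 1, c₂ = -1: w = (1)·v₁ + (-1)·v₂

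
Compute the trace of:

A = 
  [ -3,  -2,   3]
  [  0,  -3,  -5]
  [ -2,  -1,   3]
-3

tr(A) = -3 + -3 + 3 = -3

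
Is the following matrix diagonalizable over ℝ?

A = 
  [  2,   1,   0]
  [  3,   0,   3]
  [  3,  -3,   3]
No

Characteristic polynomial: det(λI - A) = λ³ - 5λ² + 12λ - 18
Testing integer divisors of the constant term: p(3) = 0, so (λ - 3) is a factor:
p(λ) = (λ - 3)(λ² - 2λ + 6)
λ² - 2λ + 6 = 0  ⇒  λ = (2 ± √((-2)² - 4·(6)))/2 = (2 ± √(-20))/2
  = 1 + i√5,  1 - i√5
Eigenvalues: 3, 1 + i√5, 1 - i√5  (≈ 3, 1 + 2.236i, 1 - 2.236i)
Has complex eigenvalues (not diagonalizable over ℝ).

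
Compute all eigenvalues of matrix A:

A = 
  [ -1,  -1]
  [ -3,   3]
λ = 1 + √7, 1 - √7  (≈ 3.646, -1.646)

tr(A) = 2, det(A) = -6
Characteristic polynomial: λ² - tr(A)λ + det(A) = λ² - 2λ - 6
λ² - 2λ - 6 = 0  ⇒  λ = (2 ± √((-2)² - 4·(-6)))/2 = (2 ± √(28))/2
  = 1 + √7,  1 - √7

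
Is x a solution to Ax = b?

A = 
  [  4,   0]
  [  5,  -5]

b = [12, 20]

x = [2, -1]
No

Ax = [8, 15] ≠ b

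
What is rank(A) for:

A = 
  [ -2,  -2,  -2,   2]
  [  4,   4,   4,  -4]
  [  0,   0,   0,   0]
Row reduce:
R2 → R2 + (2)·R1
REF = 
  [ -2,  -2,  -2,   2]
  [  0,   0,   0,   0]
  [  0,   0,   0,   0]
Pivot columns: 1 → 1 pivot.

rank(A) = 1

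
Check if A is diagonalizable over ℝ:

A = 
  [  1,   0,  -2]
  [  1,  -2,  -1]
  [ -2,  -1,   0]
Yes

Characteristic polynomial: det(λI - A) = λ³ + λ² - 7λ - 9
By the rational root theorem any rational root is an integer dividing 9; none of those is a root, so p(λ) has no rational roots and hence (being an irreducible cubic) no repeated roots.
Discriminant of the cubic: Δ = 404
Δ > 0 ⇒ three distinct real eigenvalues: λ ≈ -2.349, -1.396, 2.745
Three distinct real eigenvalues, so A has 3 independent eigenvectors.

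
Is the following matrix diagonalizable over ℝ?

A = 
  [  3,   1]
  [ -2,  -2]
Yes

tr(A) = 1, det(A) = -4
Characteristic polynomial: λ² - tr(A)λ + det(A) = λ² - λ - 4
λ² - λ - 4 = 0  ⇒  λ = (1 ± √((-1)² - 4·(-4)))/2 = (1 ± √(17))/2
  = (1 + √17)/2,  (1 - √17)/2
Eigenvalues: (1 + √17)/2, (1 - √17)/2  (≈ 2.562, -1.562)
The two irrational eigenvalues are distinct (simple), so each has alg. mult. = geom. mult. = 1.
Sum of geometric multiplicities equals n, so A has n independent eigenvectors.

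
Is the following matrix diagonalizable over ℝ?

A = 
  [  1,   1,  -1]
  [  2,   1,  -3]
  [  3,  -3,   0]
Yes

Characteristic polynomial: det(λI - A) = λ³ - 2λ² - 7λ + 9
By the rational root theorem any rational root is an integer dividing 9; none of those is a root, so p(λ) has no rational roots and hence (being an irreducible cubic) no repeated roots.
Discriminant of the cubic: Δ = 1937
Δ > 0 ⇒ three distinct real eigenvalues: λ ≈ -2.423, 1.127, 3.295
Three distinct real eigenvalues, so A has 3 independent eigenvectors.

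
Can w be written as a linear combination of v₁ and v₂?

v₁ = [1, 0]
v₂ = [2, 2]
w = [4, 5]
Yes

Form the augmented matrix and row-reduce:
[v₁|v₂|w] = 
  [  1,   2,   4]
  [  0,   2,   5]
(already in echelon form — no row operations needed)

No row of the form [0 0 | nonzero], so the system is consistent. Back-substitution gives c₁ = -1, c₂ = 5/2: w = (-1)·v₁ + (5/2)·v₂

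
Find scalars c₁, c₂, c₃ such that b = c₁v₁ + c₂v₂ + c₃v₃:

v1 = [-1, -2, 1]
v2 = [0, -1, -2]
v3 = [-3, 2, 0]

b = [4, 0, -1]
c1 = -1, c2 = 0, c3 = -1

b = -1·v1 + 0·v2 + -1·v3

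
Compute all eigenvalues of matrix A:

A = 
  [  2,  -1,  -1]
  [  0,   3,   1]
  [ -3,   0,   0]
Characteristic polynomial: det(λI - A) = λ³ - 5λ² + 3λ + 6
Testing integer divisors of the constant term: p(2) = 0, so (λ - 2) is a factor:
p(λ) = (λ - 2)(λ² - 3λ - 3)
λ² - 3λ - 3 = 0  ⇒  λ = (3 ± √((-3)² - 4·(-3)))/2 = (3 ± √(21))/2
  = (3 + √21)/2,  (3 - √21)/2

λ = 2, (3 + √21)/2, (3 - √21)/2  (≈ 2, 3.791, -0.7913)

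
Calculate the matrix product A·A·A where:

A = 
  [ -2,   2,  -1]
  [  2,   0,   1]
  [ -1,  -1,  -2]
A² = A·A:
A²[1,1] = (-2)(-2) + (2)(2) + (-1)(-1) = 9
A²[1,2] = (-2)(2) + (2)(0) + (-1)(-1) = -3
A²[1,3] = (-2)(-1) + (2)(1) + (-1)(-2) = 6
A²[2,1] = (2)(-2) + (0)(2) + (1)(-1) = -5
A²[2,2] = (2)(2) + (0)(0) + (1)(-1) = 3
A²[2,3] = (2)(-1) + (0)(1) + (1)(-2) = -4
A²[3,1] = (-1)(-2) + (-1)(2) + (-2)(-1) = 2
A²[3,2] = (-1)(2) + (-1)(0) + (-2)(-1) = 0
A²[3,3] = (-1)(-1) + (-1)(1) + (-2)(-2) = 4
A² = 
  [  9,  -3,   6]
  [ -5,   3,  -4]
  [  2,   0,   4]

A^3 = A^2·A:
A^3[1,1] = (9)(-2) + (-3)(2) + (6)(-1) = -30
A^3[1,2] = (9)(2) + (-3)(0) + (6)(-1) = 12
A^3[1,3] = (9)(-1) + (-3)(1) + (6)(-2) = -24
A^3[2,1] = (-5)(-2) + (3)(2) + (-4)(-1) = 20
A^3[2,2] = (-5)(2) + (3)(0) + (-4)(-1) = -6
A^3[2,3] = (-5)(-1) + (3)(1) + (-4)(-2) = 16
A^3[3,1] = (2)(-2) + (0)(2) + (4)(-1) = -8
A^3[3,2] = (2)(2) + (0)(0) + (4)(-1) = 0
A^3[3,3] = (2)(-1) + (0)(1) + (4)(-2) = -10
A^3 = 
  [-30,  12, -24]
  [ 20,  -6,  16]
  [ -8,   0, -10]

Therefore
A^3 = 
  [-30,  12, -24]
  [ 20,  -6,  16]
  [ -8,   0, -10]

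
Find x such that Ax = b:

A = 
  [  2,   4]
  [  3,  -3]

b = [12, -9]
x = [0, 3]

Row reduce the augmented matrix [A|b]:
R2 → R2 - (3/2)·R1
REF = 
  [  2,   4,  12]
  [  0,  -9, -27]

Back-substitution:
x₂ = (-27) / (-9) = 3
x₁ = (12 - (4)(3)) / 2 = 0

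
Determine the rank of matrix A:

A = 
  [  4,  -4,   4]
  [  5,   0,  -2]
rank(A) = 2

Row reduce:
R2 → R2 - (5/4)·R1
REF = 
  [  4,  -4,   4]
  [  0,   5,  -7]
Pivot columns: 1, 2 → 2 pivots.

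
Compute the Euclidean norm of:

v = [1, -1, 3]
3.317

||v||₂ = √((1)² + (-1)² + (3)²) = √11 = 3.317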